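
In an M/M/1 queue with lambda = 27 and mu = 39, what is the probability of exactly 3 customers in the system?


rho = 27/39; P(n) = (1-rho)*rho^n = (1-27/39)*(27/39)^3 = 0.1021

0.1021


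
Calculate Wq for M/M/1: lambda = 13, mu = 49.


rho = 13/49; Wq = rho/(mu - lambda) = 0.0074 hours

0.0074 hours


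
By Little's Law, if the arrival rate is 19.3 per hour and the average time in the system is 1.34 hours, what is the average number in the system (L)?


L = lambda * W = 19.3 * 1.34 = 25.86

25.86


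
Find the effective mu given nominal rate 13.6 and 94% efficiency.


Effective rate = mu * efficiency = 13.6 * 0.94 = 12.78 per hour

12.78 per hour


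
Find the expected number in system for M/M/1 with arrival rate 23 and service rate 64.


rho = 23/64; L = rho/(1-rho) = 0.56

0.56


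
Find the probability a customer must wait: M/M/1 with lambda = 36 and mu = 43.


P(wait) = rho = lambda/mu = 36/43 = 0.8372

0.8372


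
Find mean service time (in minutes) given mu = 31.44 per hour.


Mean service time = 60/mu = 60/31.44 = 1.91 minutes

1.91 minutes


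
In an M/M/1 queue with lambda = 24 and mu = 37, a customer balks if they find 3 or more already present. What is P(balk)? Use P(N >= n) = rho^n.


P(N >= 3) = rho^3 = (24/37)^3 = 0.2729

0.2729


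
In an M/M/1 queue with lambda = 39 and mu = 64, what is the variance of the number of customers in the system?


rho = 39/64; Var(N) = rho/(1-rho)^2 = 3.99

3.99


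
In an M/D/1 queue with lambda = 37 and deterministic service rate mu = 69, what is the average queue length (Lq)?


M/D/1: Lq = rho^2 / (2*(1-rho)) where rho = 37/69; Lq = 0.31

0.31


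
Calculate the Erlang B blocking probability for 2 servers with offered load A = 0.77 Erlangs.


B(N,A) = (A^N/N!) / sum(A^k/k!, k=0..N) with N=2, A=0.77 = 0.1435

0.1435


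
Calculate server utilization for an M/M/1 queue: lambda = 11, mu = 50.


rho = lambda/mu = 11/50 = 0.22

0.22


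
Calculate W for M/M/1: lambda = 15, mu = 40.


W = 1/(mu - lambda) = 1/(40 - 15) = 0.04 hours

0.04 hours


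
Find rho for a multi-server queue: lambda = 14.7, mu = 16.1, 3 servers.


rho = lambda / (c * mu) = 14.7 / (3 * 16.1) = 0.3043

0.3043


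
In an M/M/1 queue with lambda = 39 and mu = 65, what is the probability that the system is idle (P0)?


P0 = 1 - rho = 1 - 39/65 = 0.4

0.4


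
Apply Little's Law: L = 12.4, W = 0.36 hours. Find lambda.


lambda = L / W = 12.4 / 0.36 = 34.44 per hour

34.44 per hour


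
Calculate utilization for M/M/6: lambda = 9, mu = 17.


rho = lambda/(c*mu) = 9/(6*17) = 0.0882

0.0882


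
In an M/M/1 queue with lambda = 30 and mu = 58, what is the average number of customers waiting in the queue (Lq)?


rho = 30/58; Lq = rho^2/(1-rho) = 0.55

0.55


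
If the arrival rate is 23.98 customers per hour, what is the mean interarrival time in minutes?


Mean interarrival time = 60/lambda = 60/23.98 = 2.5 minutes

2.5 minutes


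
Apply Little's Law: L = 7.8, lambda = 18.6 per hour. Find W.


W = L / lambda = 7.8 / 18.6 = 0.4194 hours

0.4194 hours


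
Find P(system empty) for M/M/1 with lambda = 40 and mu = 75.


P0 = 1 - rho = 1 - 40/75 = 0.4667

0.4667


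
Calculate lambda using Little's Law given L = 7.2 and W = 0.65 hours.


lambda = L / W = 7.2 / 0.65 = 11.08 per hour

11.08 per hour


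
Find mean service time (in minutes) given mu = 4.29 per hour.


Mean service time = 60/mu = 60/4.29 = 13.99 minutes

13.99 minutes


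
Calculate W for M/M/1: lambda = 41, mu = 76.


W = 1/(mu - lambda) = 1/(76 - 41) = 0.0286 hours

0.0286 hours


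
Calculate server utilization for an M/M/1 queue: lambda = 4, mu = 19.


rho = lambda/mu = 4/19 = 0.2105

0.2105


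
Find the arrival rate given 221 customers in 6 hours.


lambda = total arrivals / time = 221 / 6 = 36.83 per hour

36.83 per hour


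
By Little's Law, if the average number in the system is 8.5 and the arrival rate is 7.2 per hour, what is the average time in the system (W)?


W = L / lambda = 8.5 / 7.2 = 1.1806 hours

1.1806 hours


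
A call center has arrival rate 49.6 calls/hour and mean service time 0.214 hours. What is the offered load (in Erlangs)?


Offered load a = lambda * E[S] = 49.6 * 0.214 = 10.61 Erlangs

10.61 Erlangs


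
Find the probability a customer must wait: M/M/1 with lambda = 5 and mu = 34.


P(wait) = rho = lambda/mu = 5/34 = 0.1471

0.1471


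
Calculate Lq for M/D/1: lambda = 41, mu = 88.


M/D/1: Lq = rho^2 / (2*(1-rho)) where rho = 41/88; Lq = 0.2

0.2


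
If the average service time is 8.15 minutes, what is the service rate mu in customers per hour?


mu = 60 / avg_service_time = 60 / 8.15 = 7.36 per hour

7.36 per hour


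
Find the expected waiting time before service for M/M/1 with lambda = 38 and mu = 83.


rho = 38/83; Wq = rho/(mu - lambda) = 0.0102 hours

0.0102 hours


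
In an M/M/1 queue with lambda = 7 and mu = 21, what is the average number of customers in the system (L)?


rho = 7/21; L = rho/(1-rho) = 0.5

0.5


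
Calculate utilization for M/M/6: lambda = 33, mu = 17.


rho = lambda/(c*mu) = 33/(6*17) = 0.3235

0.3235


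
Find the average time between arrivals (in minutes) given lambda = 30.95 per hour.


Mean interarrival time = 60/lambda = 60/30.95 = 1.94 minutes

1.94 minutes


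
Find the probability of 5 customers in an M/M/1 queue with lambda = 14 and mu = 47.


rho = 14/47; P(n) = (1-rho)*rho^n = (1-14/47)*(14/47)^5 = 0.0016

0.0016


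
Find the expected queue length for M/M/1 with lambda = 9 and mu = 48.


rho = 9/48; Lq = rho^2/(1-rho) = 0.04

0.04


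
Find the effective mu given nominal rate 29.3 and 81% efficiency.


Effective rate = mu * efficiency = 29.3 * 0.81 = 23.73 per hour

23.73 per hour


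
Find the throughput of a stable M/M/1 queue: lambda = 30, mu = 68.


For a stable queue (lambda < mu), throughput = lambda = 30 per hour

30 per hour


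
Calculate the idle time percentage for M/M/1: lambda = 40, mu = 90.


Idle fraction = (1 - rho) * 100 = (1 - 40/90) * 100 = 55.6%

55.6%


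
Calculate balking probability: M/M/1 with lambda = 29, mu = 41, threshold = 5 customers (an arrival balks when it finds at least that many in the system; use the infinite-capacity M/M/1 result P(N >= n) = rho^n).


P(N >= 5) = rho^5 = (29/41)^5 = 0.177

0.177


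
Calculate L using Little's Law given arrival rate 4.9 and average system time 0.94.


L = lambda * W = 4.9 * 0.94 = 4.61

4.61


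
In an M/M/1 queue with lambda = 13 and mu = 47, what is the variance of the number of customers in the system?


rho = 13/47; Var(N) = rho/(1-rho)^2 = 0.53

0.53


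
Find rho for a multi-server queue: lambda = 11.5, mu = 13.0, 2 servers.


rho = lambda / (c * mu) = 11.5 / (2 * 13.0) = 0.4423

0.4423


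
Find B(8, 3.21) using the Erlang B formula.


B(N,A) = (A^N/N!) / sum(A^k/k!, k=0..N) with N=8, A=3.21 = 0.0113

0.0113


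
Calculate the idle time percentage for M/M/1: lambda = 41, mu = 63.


Idle fraction = (1 - rho) * 100 = (1 - 41/63) * 100 = 34.9%

34.9%


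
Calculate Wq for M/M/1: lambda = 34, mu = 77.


rho = 34/77; Wq = rho/(mu - lambda) = 0.0103 hours

0.0103 hours


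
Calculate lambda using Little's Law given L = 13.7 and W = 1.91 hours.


lambda = L / W = 13.7 / 1.91 = 7.17 per hour

7.17 per hour


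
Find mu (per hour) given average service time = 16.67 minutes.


mu = 60 / avg_service_time = 60 / 16.67 = 3.6 per hour

3.6 per hour


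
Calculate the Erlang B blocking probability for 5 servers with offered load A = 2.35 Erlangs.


B(N,A) = (A^N/N!) / sum(A^k/k!, k=0..N) with N=5, A=2.35 = 0.0589

0.0589


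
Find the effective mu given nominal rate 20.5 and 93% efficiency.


Effective rate = mu * efficiency = 20.5 * 0.93 = 19.07 per hour

19.07 per hour


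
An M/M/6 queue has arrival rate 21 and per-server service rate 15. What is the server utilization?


rho = lambda/(c*mu) = 21/(6*15) = 0.2333

0.2333


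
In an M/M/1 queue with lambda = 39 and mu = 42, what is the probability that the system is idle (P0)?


P0 = 1 - rho = 1 - 39/42 = 0.0714

0.0714


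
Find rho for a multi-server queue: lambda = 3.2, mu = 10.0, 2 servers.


rho = lambda / (c * mu) = 3.2 / (2 * 10.0) = 0.16

0.16


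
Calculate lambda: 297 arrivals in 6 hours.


lambda = total arrivals / time = 297 / 6 = 49.5 per hour

49.5 per hour


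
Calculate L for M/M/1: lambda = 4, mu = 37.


rho = 4/37; L = rho/(1-rho) = 0.12

0.12


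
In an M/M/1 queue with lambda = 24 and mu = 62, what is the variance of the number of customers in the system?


rho = 24/62; Var(N) = rho/(1-rho)^2 = 1.03

1.03


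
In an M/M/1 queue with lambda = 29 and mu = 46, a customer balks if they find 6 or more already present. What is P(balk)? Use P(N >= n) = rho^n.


P(N >= 6) = rho^6 = (29/46)^6 = 0.0628

0.0628


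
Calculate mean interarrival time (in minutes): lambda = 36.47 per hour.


Mean interarrival time = 60/lambda = 60/36.47 = 1.65 minutes

1.65 minutes


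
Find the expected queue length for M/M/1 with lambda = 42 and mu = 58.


rho = 42/58; Lq = rho^2/(1-rho) = 1.9

1.9


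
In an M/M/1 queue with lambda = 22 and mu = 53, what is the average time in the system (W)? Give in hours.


W = 1/(mu - lambda) = 1/(53 - 22) = 0.0323 hours

0.0323 hours


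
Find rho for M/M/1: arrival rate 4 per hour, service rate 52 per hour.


rho = lambda/mu = 4/52 = 0.0769

0.0769


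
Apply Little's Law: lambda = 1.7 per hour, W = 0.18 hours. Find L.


L = lambda * W = 1.7 * 0.18 = 0.31

0.31


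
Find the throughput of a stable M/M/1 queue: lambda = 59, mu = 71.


For a stable queue (lambda < mu), throughput = lambda = 59 per hour

59 per hour


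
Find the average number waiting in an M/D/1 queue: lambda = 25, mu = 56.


M/D/1: Lq = rho^2 / (2*(1-rho)) where rho = 25/56; Lq = 0.18

0.18


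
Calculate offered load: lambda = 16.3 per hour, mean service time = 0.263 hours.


Offered load a = lambda * E[S] = 16.3 * 0.263 = 4.29 Erlangs

4.29 Erlangs


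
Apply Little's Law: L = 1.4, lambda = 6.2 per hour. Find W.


W = L / lambda = 1.4 / 6.2 = 0.2258 hours

0.2258 hours


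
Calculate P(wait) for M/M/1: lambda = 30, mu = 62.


P(wait) = rho = lambda/mu = 30/62 = 0.4839

0.4839


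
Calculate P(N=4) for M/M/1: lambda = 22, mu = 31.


rho = 22/31; P(n) = (1-rho)*rho^n = (1-22/31)*(22/31)^4 = 0.0736

0.0736


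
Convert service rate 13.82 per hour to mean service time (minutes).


Mean service time = 60/mu = 60/13.82 = 4.34 minutes

4.34 minutes


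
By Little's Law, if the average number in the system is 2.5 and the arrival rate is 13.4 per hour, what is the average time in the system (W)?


W = L / lambda = 2.5 / 13.4 = 0.1866 hours

0.1866 hours


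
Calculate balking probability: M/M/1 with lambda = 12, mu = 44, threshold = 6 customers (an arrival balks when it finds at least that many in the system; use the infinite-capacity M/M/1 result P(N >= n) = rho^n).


P(N >= 6) = rho^6 = (12/44)^6 = 0.0004

0.0004


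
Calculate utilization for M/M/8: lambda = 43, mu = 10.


rho = lambda/(c*mu) = 43/(8*10) = 0.5375

0.5375


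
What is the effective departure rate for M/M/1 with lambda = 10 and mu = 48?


For a stable queue (lambda < mu), throughput = lambda = 10 per hour

10 per hour


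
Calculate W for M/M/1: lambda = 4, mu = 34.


W = 1/(mu - lambda) = 1/(34 - 4) = 0.0333 hours

0.0333 hours


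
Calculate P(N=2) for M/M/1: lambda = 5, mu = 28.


rho = 5/28; P(n) = (1-rho)*rho^n = (1-5/28)*(5/28)^2 = 0.0262

0.0262


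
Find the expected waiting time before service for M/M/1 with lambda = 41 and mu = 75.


rho = 41/75; Wq = rho/(mu - lambda) = 0.0161 hours

0.0161 hours


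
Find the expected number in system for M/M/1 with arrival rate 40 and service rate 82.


rho = 40/82; L = rho/(1-rho) = 0.95

0.95


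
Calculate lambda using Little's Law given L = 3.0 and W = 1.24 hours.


lambda = L / W = 3.0 / 1.24 = 2.42 per hour

2.42 per hour


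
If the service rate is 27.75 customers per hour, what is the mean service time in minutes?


Mean service time = 60/mu = 60/27.75 = 2.16 minutes

2.16 minutes


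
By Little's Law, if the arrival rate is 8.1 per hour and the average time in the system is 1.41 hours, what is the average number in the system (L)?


L = lambda * W = 8.1 * 1.41 = 11.42

11.42


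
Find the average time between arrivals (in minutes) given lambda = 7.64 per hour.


Mean interarrival time = 60/lambda = 60/7.64 = 7.85 minutes

7.85 minutes


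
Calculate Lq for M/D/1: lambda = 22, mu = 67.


M/D/1: Lq = rho^2 / (2*(1-rho)) where rho = 22/67; Lq = 0.08

0.08


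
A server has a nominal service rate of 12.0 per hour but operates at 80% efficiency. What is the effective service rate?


Effective rate = mu * efficiency = 12.0 * 0.8 = 9.6 per hour

9.6 per hour


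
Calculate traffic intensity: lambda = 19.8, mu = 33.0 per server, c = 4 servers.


rho = lambda / (c * mu) = 19.8 / (4 * 33.0) = 0.15

0.15


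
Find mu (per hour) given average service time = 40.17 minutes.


mu = 60 / avg_service_time = 60 / 40.17 = 1.49 per hour

1.49 per hour


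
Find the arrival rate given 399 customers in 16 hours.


lambda = total arrivals / time = 399 / 16 = 24.94 per hour

24.94 per hour


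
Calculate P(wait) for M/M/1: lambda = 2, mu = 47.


P(wait) = rho = lambda/mu = 2/47 = 0.0426

0.0426


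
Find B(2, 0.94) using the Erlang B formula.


B(N,A) = (A^N/N!) / sum(A^k/k!, k=0..N) with N=2, A=0.94 = 0.1855

0.1855


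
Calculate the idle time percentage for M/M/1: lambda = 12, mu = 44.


Idle fraction = (1 - rho) * 100 = (1 - 12/44) * 100 = 72.7%

72.7%


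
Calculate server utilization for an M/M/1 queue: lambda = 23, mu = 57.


rho = lambda/mu = 23/57 = 0.4035

0.4035


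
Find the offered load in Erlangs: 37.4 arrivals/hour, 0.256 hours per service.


Offered load a = lambda * E[S] = 37.4 * 0.256 = 9.57 Erlangs

9.57 Erlangs


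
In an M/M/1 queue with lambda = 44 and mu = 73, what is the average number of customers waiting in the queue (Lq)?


rho = 44/73; Lq = rho^2/(1-rho) = 0.91

0.91


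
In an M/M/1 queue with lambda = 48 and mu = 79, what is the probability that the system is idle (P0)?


P0 = 1 - rho = 1 - 48/79 = 0.3924

0.3924


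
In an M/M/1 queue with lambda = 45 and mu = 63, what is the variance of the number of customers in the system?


rho = 45/63; Var(N) = rho/(1-rho)^2 = 8.75

8.75


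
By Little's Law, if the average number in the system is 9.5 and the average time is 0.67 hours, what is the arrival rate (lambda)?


lambda = L / W = 9.5 / 0.67 = 14.18 per hour

14.18 per hour


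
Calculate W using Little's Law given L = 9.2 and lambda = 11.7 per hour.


W = L / lambda = 9.2 / 11.7 = 0.7863 hours

0.7863 hours


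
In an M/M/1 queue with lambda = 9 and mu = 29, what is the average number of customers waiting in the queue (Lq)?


rho = 9/29; Lq = rho^2/(1-rho) = 0.14

0.14


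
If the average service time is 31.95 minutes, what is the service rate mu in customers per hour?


mu = 60 / avg_service_time = 60 / 31.95 = 1.88 per hour

1.88 per hour


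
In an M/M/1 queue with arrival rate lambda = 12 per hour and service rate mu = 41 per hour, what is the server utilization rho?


rho = lambda/mu = 12/41 = 0.2927

0.2927


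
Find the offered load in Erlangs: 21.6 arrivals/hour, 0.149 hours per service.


Offered load a = lambda * E[S] = 21.6 * 0.149 = 3.22 Erlangs

3.22 Erlangs


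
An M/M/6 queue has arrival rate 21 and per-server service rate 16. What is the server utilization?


rho = lambda/(c*mu) = 21/(6*16) = 0.2188

0.2188


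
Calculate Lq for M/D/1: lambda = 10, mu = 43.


M/D/1: Lq = rho^2 / (2*(1-rho)) where rho = 10/43; Lq = 0.04

0.04


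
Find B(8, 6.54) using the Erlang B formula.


B(N,A) = (A^N/N!) / sum(A^k/k!, k=0..N) with N=8, A=6.54 = 0.1524

0.1524


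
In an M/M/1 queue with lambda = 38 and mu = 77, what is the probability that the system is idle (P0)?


P0 = 1 - rho = 1 - 38/77 = 0.5065

0.5065


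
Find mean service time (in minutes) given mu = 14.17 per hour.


Mean service time = 60/mu = 60/14.17 = 4.23 minutes

4.23 minutes


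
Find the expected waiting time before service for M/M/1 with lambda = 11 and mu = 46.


rho = 11/46; Wq = rho/(mu - lambda) = 0.0068 hours

0.0068 hours


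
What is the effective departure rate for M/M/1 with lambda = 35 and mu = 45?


For a stable queue (lambda < mu), throughput = lambda = 35 per hour

35 per hour


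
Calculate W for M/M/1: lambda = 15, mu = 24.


W = 1/(mu - lambda) = 1/(24 - 15) = 0.1111 hours

0.1111 hours


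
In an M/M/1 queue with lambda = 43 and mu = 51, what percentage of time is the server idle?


Idle fraction = (1 - rho) * 100 = (1 - 43/51) * 100 = 15.7%

15.7%


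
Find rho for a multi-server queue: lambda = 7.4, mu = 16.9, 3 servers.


rho = lambda / (c * mu) = 7.4 / (3 * 16.9) = 0.146

0.146


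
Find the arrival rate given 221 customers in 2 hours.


lambda = total arrivals / time = 221 / 2 = 110.5 per hour

110.5 per hour


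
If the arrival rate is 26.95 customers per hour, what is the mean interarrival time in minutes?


Mean interarrival time = 60/lambda = 60/26.95 = 2.23 minutes

2.23 minutes


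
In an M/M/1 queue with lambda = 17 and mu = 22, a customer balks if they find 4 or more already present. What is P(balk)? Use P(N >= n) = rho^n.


P(N >= 4) = rho^4 = (17/22)^4 = 0.3565

0.3565


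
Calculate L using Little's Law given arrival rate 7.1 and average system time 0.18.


L = lambda * W = 7.1 * 0.18 = 1.28

1.28


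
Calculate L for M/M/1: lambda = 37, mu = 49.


rho = 37/49; L = rho/(1-rho) = 3.08

3.08


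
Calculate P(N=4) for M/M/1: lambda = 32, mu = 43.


rho = 32/43; P(n) = (1-rho)*rho^n = (1-32/43)*(32/43)^4 = 0.0785

0.0785


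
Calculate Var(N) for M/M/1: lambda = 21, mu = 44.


rho = 21/44; Var(N) = rho/(1-rho)^2 = 1.75

1.75


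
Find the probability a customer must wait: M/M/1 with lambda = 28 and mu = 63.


P(wait) = rho = lambda/mu = 28/63 = 0.4444

0.4444


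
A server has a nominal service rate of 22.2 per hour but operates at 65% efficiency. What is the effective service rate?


Effective rate = mu * efficiency = 22.2 * 0.65 = 14.43 per hour

14.43 per hour


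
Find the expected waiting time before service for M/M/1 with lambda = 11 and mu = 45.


rho = 11/45; Wq = rho/(mu - lambda) = 0.0072 hours

0.0072 hours


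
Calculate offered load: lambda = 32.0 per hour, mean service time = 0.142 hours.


Offered load a = lambda * E[S] = 32.0 * 0.142 = 4.54 Erlangs

4.54 Erlangs


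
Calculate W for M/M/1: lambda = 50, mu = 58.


W = 1/(mu - lambda) = 1/(58 - 50) = 0.125 hours

0.125 hours


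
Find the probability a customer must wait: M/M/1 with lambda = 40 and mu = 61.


P(wait) = rho = lambda/mu = 40/61 = 0.6557

0.6557


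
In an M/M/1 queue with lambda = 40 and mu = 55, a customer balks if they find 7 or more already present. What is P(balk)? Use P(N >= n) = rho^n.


P(N >= 7) = rho^7 = (40/55)^7 = 0.1076

0.1076


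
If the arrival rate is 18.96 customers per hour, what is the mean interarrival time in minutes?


Mean interarrival time = 60/lambda = 60/18.96 = 3.16 minutes

3.16 minutes


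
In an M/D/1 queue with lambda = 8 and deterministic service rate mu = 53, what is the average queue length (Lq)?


M/D/1: Lq = rho^2 / (2*(1-rho)) where rho = 8/53; Lq = 0.01

0.01


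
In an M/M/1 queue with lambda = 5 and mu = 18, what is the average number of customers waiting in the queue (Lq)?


rho = 5/18; Lq = rho^2/(1-rho) = 0.11

0.11


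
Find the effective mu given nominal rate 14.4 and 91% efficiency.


Effective rate = mu * efficiency = 14.4 * 0.91 = 13.1 per hour

13.1 per hour


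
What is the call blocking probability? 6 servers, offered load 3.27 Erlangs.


B(N,A) = (A^N/N!) / sum(A^k/k!, k=0..N) with N=6, A=3.27 = 0.0679

0.0679


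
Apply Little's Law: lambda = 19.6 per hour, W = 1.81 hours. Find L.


L = lambda * W = 19.6 * 1.81 = 35.48

35.48


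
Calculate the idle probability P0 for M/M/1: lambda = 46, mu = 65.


P0 = 1 - rho = 1 - 46/65 = 0.2923

0.2923


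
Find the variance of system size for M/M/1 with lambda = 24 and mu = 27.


rho = 24/27; Var(N) = rho/(1-rho)^2 = 72.0

72.0


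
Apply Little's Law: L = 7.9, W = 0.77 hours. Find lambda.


lambda = L / W = 7.9 / 0.77 = 10.26 per hour

10.26 per hour


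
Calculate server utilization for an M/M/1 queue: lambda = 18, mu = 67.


rho = lambda/mu = 18/67 = 0.2687

0.2687


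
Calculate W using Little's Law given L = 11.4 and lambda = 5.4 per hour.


W = L / lambda = 11.4 / 5.4 = 2.1111 hours

2.1111 hours


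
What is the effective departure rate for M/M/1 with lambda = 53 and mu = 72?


For a stable queue (lambda < mu), throughput = lambda = 53 per hour

53 per hour


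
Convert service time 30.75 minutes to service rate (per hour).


mu = 60 / avg_service_time = 60 / 30.75 = 1.95 per hour

1.95 per hour


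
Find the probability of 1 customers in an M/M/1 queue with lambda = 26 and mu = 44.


rho = 26/44; P(n) = (1-rho)*rho^n = (1-26/44)*(26/44)^1 = 0.2417

0.2417


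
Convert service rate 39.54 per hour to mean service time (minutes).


Mean service time = 60/mu = 60/39.54 = 1.52 minutes

1.52 minutes


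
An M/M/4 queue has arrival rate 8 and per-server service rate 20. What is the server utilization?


rho = lambda/(c*mu) = 8/(4*20) = 0.1

0.1


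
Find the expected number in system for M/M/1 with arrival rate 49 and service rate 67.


rho = 49/67; L = rho/(1-rho) = 2.72

2.72


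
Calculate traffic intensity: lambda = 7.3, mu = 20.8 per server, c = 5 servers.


rho = lambda / (c * mu) = 7.3 / (5 * 20.8) = 0.0702

0.0702


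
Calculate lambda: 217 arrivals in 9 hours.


lambda = total arrivals / time = 217 / 9 = 24.11 per hour

24.11 per hour


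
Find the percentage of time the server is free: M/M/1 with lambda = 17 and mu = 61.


Idle fraction = (1 - rho) * 100 = (1 - 17/61) * 100 = 72.1%

72.1%


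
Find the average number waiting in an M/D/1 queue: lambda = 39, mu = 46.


M/D/1: Lq = rho^2 / (2*(1-rho)) where rho = 39/46; Lq = 2.36

2.36


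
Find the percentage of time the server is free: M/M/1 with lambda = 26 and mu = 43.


Idle fraction = (1 - rho) * 100 = (1 - 26/43) * 100 = 39.5%

39.5%


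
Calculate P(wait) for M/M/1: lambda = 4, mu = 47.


P(wait) = rho = lambda/mu = 4/47 = 0.0851

0.0851


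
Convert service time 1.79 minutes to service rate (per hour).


mu = 60 / avg_service_time = 60 / 1.79 = 33.52 per hour

33.52 per hour


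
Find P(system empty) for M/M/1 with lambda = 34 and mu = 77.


P0 = 1 - rho = 1 - 34/77 = 0.5584

0.5584


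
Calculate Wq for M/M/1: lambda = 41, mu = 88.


rho = 41/88; Wq = rho/(mu - lambda) = 0.0099 hours

0.0099 hours


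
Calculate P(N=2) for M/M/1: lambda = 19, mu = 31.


rho = 19/31; P(n) = (1-rho)*rho^n = (1-19/31)*(19/31)^2 = 0.1454

0.1454


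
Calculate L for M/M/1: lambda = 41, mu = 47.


rho = 41/47; L = rho/(1-rho) = 6.83

6.83


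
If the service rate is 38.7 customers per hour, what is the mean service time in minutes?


Mean service time = 60/mu = 60/38.7 = 1.55 minutes

1.55 minutes


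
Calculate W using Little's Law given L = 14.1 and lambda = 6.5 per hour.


W = L / lambda = 14.1 / 6.5 = 2.1692 hours

2.1692 hours


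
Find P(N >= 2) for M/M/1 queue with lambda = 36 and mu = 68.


P(N >= 2) = rho^2 = (36/68)^2 = 0.2803

0.2803


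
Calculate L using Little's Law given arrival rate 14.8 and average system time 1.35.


L = lambda * W = 14.8 * 1.35 = 19.98

19.98


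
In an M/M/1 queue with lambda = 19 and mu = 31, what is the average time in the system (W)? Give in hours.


W = 1/(mu - lambda) = 1/(31 - 19) = 0.0833 hours

0.0833 hours


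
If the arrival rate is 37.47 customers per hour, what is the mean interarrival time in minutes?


Mean interarrival time = 60/lambda = 60/37.47 = 1.6 minutes

1.6 minutes


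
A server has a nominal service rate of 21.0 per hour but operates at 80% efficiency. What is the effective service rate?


Effective rate = mu * efficiency = 21.0 * 0.8 = 16.8 per hour

16.8 per hour


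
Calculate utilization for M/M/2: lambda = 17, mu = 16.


rho = lambda/(c*mu) = 17/(2*16) = 0.5313

0.5313


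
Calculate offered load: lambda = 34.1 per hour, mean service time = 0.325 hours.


Offered load a = lambda * E[S] = 34.1 * 0.325 = 11.08 Erlangs

11.08 Erlangs


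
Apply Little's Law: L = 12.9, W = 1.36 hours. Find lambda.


lambda = L / W = 12.9 / 1.36 = 9.49 per hour

9.49 per hour


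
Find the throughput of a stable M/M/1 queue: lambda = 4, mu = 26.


For a stable queue (lambda < mu), throughput = lambda = 4 per hour

4 per hour


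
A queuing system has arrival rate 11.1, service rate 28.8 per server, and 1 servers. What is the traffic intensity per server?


rho = lambda / (c * mu) = 11.1 / (1 * 28.8) = 0.3854

0.3854


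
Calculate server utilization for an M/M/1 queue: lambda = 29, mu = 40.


rho = lambda/mu = 29/40 = 0.725

0.725


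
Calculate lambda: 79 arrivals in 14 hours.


lambda = total arrivals / time = 79 / 14 = 5.64 per hour

5.64 per hour


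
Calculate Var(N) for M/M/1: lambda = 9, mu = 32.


rho = 9/32; Var(N) = rho/(1-rho)^2 = 0.54

0.54


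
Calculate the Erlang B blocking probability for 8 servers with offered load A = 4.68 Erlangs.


B(N,A) = (A^N/N!) / sum(A^k/k!, k=0..N) with N=8, A=4.68 = 0.0557

0.0557


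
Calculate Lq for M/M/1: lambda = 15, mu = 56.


rho = 15/56; Lq = rho^2/(1-rho) = 0.1

0.1


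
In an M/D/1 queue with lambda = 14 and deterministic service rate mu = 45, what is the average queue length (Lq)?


M/D/1: Lq = rho^2 / (2*(1-rho)) where rho = 14/45; Lq = 0.07

0.07


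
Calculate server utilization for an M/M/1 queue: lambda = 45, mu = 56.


rho = lambda/mu = 45/56 = 0.8036

0.8036


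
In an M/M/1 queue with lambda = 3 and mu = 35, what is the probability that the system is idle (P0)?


P0 = 1 - rho = 1 - 3/35 = 0.9143

0.9143


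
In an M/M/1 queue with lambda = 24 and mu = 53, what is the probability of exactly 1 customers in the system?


rho = 24/53; P(n) = (1-rho)*rho^n = (1-24/53)*(24/53)^1 = 0.2478

0.2478


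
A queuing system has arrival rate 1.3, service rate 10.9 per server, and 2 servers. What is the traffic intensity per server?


rho = lambda / (c * mu) = 1.3 / (2 * 10.9) = 0.0596

0.0596


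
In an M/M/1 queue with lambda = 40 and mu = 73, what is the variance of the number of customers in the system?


rho = 40/73; Var(N) = rho/(1-rho)^2 = 2.68

2.68


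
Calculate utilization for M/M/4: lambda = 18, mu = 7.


rho = lambda/(c*mu) = 18/(4*7) = 0.6429

0.6429


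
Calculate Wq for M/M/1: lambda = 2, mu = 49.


rho = 2/49; Wq = rho/(mu - lambda) = 0.0009 hours

0.0009 hours


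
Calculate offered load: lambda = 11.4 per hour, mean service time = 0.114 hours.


Offered load a = lambda * E[S] = 11.4 * 0.114 = 1.3 Erlangs

1.3 Erlangs


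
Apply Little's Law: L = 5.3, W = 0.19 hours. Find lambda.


lambda = L / W = 5.3 / 0.19 = 27.89 per hour

27.89 per hour


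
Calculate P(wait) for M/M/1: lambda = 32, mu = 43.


P(wait) = rho = lambda/mu = 32/43 = 0.7442

0.7442


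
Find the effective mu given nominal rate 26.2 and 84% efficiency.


Effective rate = mu * efficiency = 26.2 * 0.84 = 22.01 per hour

22.01 per hour


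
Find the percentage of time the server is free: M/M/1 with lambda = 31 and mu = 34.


Idle fraction = (1 - rho) * 100 = (1 - 31/34) * 100 = 8.8%

8.8%


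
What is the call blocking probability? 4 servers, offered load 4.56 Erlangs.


B(N,A) = (A^N/N!) / sum(A^k/k!, k=0..N) with N=4, A=4.56 = 0.3619

0.3619


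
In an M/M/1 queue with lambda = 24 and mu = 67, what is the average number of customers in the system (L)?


rho = 24/67; L = rho/(1-rho) = 0.56

0.56


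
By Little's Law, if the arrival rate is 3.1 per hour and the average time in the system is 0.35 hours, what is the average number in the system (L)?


L = lambda * W = 3.1 * 0.35 = 1.09

1.09


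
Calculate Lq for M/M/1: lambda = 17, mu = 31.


rho = 17/31; Lq = rho^2/(1-rho) = 0.67

0.67


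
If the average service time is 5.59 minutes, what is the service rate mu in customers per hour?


mu = 60 / avg_service_time = 60 / 5.59 = 10.73 per hour

10.73 per hour


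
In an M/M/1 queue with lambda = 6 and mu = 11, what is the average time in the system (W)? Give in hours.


W = 1/(mu - lambda) = 1/(11 - 6) = 0.2 hours

0.2 hours


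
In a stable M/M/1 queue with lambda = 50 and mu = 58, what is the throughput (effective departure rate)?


For a stable queue (lambda < mu), throughput = lambda = 50 per hour

50 per hour


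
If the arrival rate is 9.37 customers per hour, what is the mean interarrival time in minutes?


Mean interarrival time = 60/lambda = 60/9.37 = 6.4 minutes

6.4 minutes


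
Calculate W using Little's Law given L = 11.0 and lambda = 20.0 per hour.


W = L / lambda = 11.0 / 20.0 = 0.55 hours

0.55 hours


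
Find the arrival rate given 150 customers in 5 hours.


lambda = total arrivals / time = 150 / 5 = 30.0 per hour

30.0 per hour


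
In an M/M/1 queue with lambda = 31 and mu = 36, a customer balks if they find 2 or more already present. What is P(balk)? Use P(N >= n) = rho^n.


P(N >= 2) = rho^2 = (31/36)^2 = 0.7415

0.7415


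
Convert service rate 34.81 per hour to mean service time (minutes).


Mean service time = 60/mu = 60/34.81 = 1.72 minutes

1.72 minutes


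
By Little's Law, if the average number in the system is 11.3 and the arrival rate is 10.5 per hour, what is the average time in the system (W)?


W = L / lambda = 11.3 / 10.5 = 1.0762 hours

1.0762 hours


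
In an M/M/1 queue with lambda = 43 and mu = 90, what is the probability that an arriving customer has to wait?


P(wait) = rho = lambda/mu = 43/90 = 0.4778

0.4778


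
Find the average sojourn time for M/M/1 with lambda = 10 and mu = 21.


W = 1/(mu - lambda) = 1/(21 - 10) = 0.0909 hours

0.0909 hours


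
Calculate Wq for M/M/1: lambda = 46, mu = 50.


rho = 46/50; Wq = rho/(mu - lambda) = 0.23 hours

0.23 hours


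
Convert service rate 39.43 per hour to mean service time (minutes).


Mean service time = 60/mu = 60/39.43 = 1.52 minutes

1.52 minutes


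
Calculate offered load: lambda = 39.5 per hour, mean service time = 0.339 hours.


Offered load a = lambda * E[S] = 39.5 * 0.339 = 13.39 Erlangs

13.39 Erlangs


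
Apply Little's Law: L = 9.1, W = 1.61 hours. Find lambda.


lambda = L / W = 9.1 / 1.61 = 5.65 per hour

5.65 per hour


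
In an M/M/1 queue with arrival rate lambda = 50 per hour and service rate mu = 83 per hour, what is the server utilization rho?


rho = lambda/mu = 50/83 = 0.6024

0.6024


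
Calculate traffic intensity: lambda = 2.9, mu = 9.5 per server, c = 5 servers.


rho = lambda / (c * mu) = 2.9 / (5 * 9.5) = 0.0611

0.0611


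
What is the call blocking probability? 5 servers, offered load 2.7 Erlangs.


B(N,A) = (A^N/N!) / sum(A^k/k!, k=0..N) with N=5, A=2.7 = 0.0852

0.0852


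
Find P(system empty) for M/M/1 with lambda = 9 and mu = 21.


P0 = 1 - rho = 1 - 9/21 = 0.5714

0.5714


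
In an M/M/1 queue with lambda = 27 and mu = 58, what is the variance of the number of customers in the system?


rho = 27/58; Var(N) = rho/(1-rho)^2 = 1.63

1.63


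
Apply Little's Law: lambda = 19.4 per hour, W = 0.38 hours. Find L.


L = lambda * W = 19.4 * 0.38 = 7.37

7.37


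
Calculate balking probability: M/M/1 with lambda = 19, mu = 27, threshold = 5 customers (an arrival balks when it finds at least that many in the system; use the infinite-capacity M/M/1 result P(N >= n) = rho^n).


P(N >= 5) = rho^5 = (19/27)^5 = 0.1726

0.1726


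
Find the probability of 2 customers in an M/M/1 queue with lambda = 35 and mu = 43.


rho = 35/43; P(n) = (1-rho)*rho^n = (1-35/43)*(35/43)^2 = 0.1233

0.1233


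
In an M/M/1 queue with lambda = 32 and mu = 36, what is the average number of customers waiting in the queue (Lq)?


rho = 32/36; Lq = rho^2/(1-rho) = 7.11

7.11


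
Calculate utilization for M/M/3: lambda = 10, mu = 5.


rho = lambda/(c*mu) = 10/(3*5) = 0.6667

0.6667


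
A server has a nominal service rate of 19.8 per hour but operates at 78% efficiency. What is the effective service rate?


Effective rate = mu * efficiency = 19.8 * 0.78 = 15.44 per hour

15.44 per hour


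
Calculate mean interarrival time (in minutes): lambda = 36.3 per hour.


Mean interarrival time = 60/lambda = 60/36.3 = 1.65 minutes

1.65 minutes


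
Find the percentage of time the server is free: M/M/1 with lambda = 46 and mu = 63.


Idle fraction = (1 - rho) * 100 = (1 - 46/63) * 100 = 27.0%

27.0%


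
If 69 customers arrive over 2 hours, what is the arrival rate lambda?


lambda = total arrivals / time = 69 / 2 = 34.5 per hour

34.5 per hour


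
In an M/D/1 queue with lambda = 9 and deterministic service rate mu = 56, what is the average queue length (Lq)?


M/D/1: Lq = rho^2 / (2*(1-rho)) where rho = 9/56; Lq = 0.02

0.02


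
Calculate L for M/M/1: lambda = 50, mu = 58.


rho = 50/58; L = rho/(1-rho) = 6.25

6.25


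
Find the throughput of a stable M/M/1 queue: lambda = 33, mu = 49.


For a stable queue (lambda < mu), throughput = lambda = 33 per hour

33 per hour


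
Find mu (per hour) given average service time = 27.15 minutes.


mu = 60 / avg_service_time = 60 / 27.15 = 2.21 per hour

2.21 per hour


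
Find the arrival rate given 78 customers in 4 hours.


lambda = total arrivals / time = 78 / 4 = 19.5 per hour

19.5 per hour


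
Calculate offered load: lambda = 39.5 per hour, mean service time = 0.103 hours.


Offered load a = lambda * E[S] = 39.5 * 0.103 = 4.07 Erlangs

4.07 Erlangs


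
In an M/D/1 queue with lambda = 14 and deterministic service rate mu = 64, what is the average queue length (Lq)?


M/D/1: Lq = rho^2 / (2*(1-rho)) where rho = 14/64; Lq = 0.03

0.03


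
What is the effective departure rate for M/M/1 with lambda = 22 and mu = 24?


For a stable queue (lambda < mu), throughput = lambda = 22 per hour

22 per hour


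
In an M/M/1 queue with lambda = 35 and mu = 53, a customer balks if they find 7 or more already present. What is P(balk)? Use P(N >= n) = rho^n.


P(N >= 7) = rho^7 = (35/53)^7 = 0.0548

0.0548


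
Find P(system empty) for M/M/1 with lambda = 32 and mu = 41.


P0 = 1 - rho = 1 - 32/41 = 0.2195

0.2195


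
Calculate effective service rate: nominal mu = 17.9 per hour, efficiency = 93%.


Effective rate = mu * efficiency = 17.9 * 0.93 = 16.65 per hour

16.65 per hour


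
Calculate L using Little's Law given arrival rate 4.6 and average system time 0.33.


L = lambda * W = 4.6 * 0.33 = 1.52

1.52


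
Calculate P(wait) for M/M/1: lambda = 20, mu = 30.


P(wait) = rho = lambda/mu = 20/30 = 0.6667

0.6667


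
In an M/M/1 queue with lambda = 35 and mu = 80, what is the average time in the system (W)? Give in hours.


W = 1/(mu - lambda) = 1/(80 - 35) = 0.0222 hours

0.0222 hours


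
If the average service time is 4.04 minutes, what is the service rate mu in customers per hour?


mu = 60 / avg_service_time = 60 / 4.04 = 14.85 per hour

14.85 per hour


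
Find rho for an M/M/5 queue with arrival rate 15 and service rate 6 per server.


rho = lambda/(c*mu) = 15/(5*6) = 0.5

0.5


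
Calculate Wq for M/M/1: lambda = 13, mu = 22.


rho = 13/22; Wq = rho/(mu - lambda) = 0.0657 hours

0.0657 hours


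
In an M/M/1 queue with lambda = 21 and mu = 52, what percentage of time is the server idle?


Idle fraction = (1 - rho) * 100 = (1 - 21/52) * 100 = 59.6%

59.6%


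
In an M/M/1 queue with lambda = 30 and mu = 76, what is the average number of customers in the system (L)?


rho = 30/76; L = rho/(1-rho) = 0.65

0.65


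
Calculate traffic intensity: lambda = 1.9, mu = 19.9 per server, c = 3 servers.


rho = lambda / (c * mu) = 1.9 / (3 * 19.9) = 0.0318

0.0318


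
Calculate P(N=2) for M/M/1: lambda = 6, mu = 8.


rho = 6/8; P(n) = (1-rho)*rho^n = (1-6/8)*(6/8)^2 = 0.1406

0.1406


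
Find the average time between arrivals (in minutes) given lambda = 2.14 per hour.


Mean interarrival time = 60/lambda = 60/2.14 = 28.04 minutes

28.04 minutes


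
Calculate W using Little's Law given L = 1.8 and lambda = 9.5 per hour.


W = L / lambda = 1.8 / 9.5 = 0.1895 hours

0.1895 hours


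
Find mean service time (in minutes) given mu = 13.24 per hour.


Mean service time = 60/mu = 60/13.24 = 4.53 minutes

4.53 minutes


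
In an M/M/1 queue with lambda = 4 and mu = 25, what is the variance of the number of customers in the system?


rho = 4/25; Var(N) = rho/(1-rho)^2 = 0.23

0.23


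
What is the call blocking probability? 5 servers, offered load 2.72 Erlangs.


B(N,A) = (A^N/N!) / sum(A^k/k!, k=0..N) with N=5, A=2.72 = 0.0868

0.0868


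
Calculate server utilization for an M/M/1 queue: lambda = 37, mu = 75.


rho = lambda/mu = 37/75 = 0.4933

0.4933


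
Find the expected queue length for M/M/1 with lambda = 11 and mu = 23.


rho = 11/23; Lq = rho^2/(1-rho) = 0.44

0.44


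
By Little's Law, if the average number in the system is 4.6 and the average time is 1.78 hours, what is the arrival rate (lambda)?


lambda = L / W = 4.6 / 1.78 = 2.58 per hour

2.58 per hour


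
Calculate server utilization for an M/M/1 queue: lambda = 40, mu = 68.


rho = lambda/mu = 40/68 = 0.5882

0.5882


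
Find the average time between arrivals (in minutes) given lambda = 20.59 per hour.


Mean interarrival time = 60/lambda = 60/20.59 = 2.91 minutes

2.91 minutes


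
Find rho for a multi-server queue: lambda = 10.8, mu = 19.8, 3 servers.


rho = lambda / (c * mu) = 10.8 / (3 * 19.8) = 0.1818

0.1818


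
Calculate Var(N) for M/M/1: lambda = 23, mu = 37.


rho = 23/37; Var(N) = rho/(1-rho)^2 = 4.34

4.34


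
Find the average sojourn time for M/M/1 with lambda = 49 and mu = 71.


W = 1/(mu - lambda) = 1/(71 - 49) = 0.0455 hours

0.0455 hours


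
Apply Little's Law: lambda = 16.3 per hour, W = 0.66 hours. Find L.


L = lambda * W = 16.3 * 0.66 = 10.76

10.76


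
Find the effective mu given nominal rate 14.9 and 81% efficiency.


Effective rate = mu * efficiency = 14.9 * 0.81 = 12.07 per hour

12.07 per hour


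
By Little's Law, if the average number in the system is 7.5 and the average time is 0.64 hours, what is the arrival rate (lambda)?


lambda = L / W = 7.5 / 0.64 = 11.72 per hour

11.72 per hour


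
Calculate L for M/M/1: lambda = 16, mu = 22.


rho = 16/22; L = rho/(1-rho) = 2.67

2.67
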